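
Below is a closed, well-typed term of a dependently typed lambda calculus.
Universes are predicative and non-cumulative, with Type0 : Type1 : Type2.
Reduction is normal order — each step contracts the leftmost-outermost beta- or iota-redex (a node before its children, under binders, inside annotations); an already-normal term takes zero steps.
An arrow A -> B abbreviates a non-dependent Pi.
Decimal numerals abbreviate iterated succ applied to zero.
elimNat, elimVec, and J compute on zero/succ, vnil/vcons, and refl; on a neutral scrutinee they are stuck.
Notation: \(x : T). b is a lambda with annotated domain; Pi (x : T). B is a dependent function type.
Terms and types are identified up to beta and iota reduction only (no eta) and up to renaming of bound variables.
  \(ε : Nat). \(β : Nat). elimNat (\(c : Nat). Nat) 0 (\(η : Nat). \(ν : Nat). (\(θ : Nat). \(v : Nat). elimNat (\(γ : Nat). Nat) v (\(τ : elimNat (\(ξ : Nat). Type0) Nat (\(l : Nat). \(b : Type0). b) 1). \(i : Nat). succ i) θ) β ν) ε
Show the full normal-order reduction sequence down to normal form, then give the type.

normal-order reduction:
  \(ε : Nat). \(β : Nat). elimNat (\(c : Nat). Nat) 0 (\(η : Nat). \(ν : Nat). (\(θ : Nat). \(v : Nat). elimNat (\(γ : Nat). Nat) v (\(τ : elimNat (\(ξ : Nat). Type0) Nat (\(l : Nat). \(b : Type0). b) 1). \(i : Nat). succ i) θ) β ν) ε
  ~> \(ε : Nat). \(β : Nat). elimNat (\(c : Nat). Nat) 0 (\(η : Nat). \(ν : Nat). (\(θ : Nat). elimNat (\(v : Nat). Nat) θ (\(γ : elimNat (\(τ : Nat). Type0) Nat (\(ξ : Nat). \(l : Type0). l) 1). \(b : Nat). succ b) β) ν) ε
  ~> \(ε : Nat). \(β : Nat). elimNat (\(c : Nat). Nat) 0 (\(η : Nat). \(ν : Nat). elimNat (\(θ : Nat). Nat) ν (\(v : elimNat (\(γ : Nat). Type0) Nat (\(τ : Nat). \(ξ : Type0). ξ) 1). \(l : Nat). succ l) β) ε
  ~> \(ε : Nat). \(β : Nat). elimNat (\(c : Nat). Nat) 0 (\(η : Nat). \(ν : Nat). elimNat (\(θ : Nat). Nat) ν (\(v : (\(γ : Nat). \(τ : Type0). τ) 0 (elimNat (\(ξ : Nat). Type0) Nat (\(l : Nat). \(b : Type0). b) 0)). \(i : Nat). succ i) β) ε
  ~> \(ε : Nat). \(β : Nat). elimNat (\(c : Nat). Nat) 0 (\(η : Nat). \(ν : Nat). elimNat (\(θ : Nat). Nat) ν (\(v : (\(γ : Type0). γ) (elimNat (\(τ : Nat). Type0) Nat (\(ξ : Nat). \(l : Type0). l) 0)). \(b : Nat). succ b) β) ε
  ~> \(ε : Nat). \(β : Nat). elimNat (\(c : Nat). Nat) 0 (\(η : Nat). \(ν : Nat). elimNat (\(θ : Nat). Nat) ν (\(v : elimNat (\(γ : Nat). Type0) Nat (\(τ : Nat). \(ξ : Type0). ξ) 0). \(l : Nat). succ l) β) ε
  ~> \(ε : Nat). \(β : Nat). elimNat (\(c : Nat). Nat) 0 (\(η : Nat). \(ν : Nat). elimNat (\(θ : Nat). Nat) ν (\(v : Nat). \(γ : Nat). succ γ) β) ε
type:
  Nat -> Nat -> Nat


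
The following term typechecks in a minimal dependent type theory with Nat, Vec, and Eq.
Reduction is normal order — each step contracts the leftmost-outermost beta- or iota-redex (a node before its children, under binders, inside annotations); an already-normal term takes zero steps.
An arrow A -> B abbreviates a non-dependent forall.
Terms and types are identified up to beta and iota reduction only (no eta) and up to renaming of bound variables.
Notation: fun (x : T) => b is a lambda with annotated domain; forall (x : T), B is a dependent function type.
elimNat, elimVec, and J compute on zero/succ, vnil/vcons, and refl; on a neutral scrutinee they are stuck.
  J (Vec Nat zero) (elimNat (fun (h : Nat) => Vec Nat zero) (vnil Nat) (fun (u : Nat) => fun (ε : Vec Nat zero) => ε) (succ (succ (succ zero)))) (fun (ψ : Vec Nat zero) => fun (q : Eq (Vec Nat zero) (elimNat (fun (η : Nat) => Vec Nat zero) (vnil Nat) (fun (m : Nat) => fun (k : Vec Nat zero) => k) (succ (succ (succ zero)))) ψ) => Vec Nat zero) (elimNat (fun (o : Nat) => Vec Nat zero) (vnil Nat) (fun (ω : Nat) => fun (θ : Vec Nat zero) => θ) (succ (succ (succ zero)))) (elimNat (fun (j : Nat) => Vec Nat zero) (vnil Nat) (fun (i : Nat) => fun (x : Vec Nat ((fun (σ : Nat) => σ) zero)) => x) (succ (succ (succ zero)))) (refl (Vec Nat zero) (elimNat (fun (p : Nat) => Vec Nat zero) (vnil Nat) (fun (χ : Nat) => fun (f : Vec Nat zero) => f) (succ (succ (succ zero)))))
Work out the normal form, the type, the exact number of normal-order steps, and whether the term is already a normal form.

normal form:
  vnil Nat
the term's type:
  Vec Nat zero
normal-order step count: 11
already normal: no
first redex: a J iota-redex


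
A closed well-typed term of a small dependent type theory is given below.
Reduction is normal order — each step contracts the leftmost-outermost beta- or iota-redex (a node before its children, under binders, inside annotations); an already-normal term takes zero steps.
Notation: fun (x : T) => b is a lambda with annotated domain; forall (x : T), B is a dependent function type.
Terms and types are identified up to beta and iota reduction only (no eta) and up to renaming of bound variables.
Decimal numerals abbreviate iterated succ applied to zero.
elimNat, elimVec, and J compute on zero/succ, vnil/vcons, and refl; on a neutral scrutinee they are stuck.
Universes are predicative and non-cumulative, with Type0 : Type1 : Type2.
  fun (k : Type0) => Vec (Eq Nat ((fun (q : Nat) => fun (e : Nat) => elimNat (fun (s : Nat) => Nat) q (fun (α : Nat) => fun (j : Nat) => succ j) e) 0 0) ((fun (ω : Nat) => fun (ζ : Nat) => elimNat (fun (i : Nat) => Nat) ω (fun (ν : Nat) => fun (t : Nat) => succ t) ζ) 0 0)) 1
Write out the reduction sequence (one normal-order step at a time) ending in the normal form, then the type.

normal-order reduction sequence:
  fun (k : Type0) => Vec (Eq Nat ((fun (q : Nat) => fun (e : Nat) => elimNat (fun (s : Nat) => Nat) q (fun (α : Nat) => fun (j : Nat) => succ j) e) 0 0) ((fun (ω : Nat) => fun (ζ : Nat) => elimNat (fun (i : Nat) => Nat) ω (fun (ν : Nat) => fun (t : Nat) => succ t) ζ) 0 0)) 1
  ~> fun (k : Type0) => Vec (Eq Nat ((fun (q : Nat) => elimNat (fun (e : Nat) => Nat) 0 (fun (s : Nat) => fun (α : Nat) => succ α) q) 0) ((fun (j : Nat) => fun (ω : Nat) => elimNat (fun (ζ : Nat) => Nat) j (fun (i : Nat) => fun (ν : Nat) => succ ν) ω) 0 0)) 1
  ~> fun (k : Type0) => Vec (Eq Nat (elimNat (fun (q : Nat) => Nat) 0 (fun (e : Nat) => fun (s : Nat) => succ s) 0) ((fun (α : Nat) => fun (j : Nat) => elimNat (fun (ω : Nat) => Nat) α (fun (ζ : Nat) => fun (i : Nat) => succ i) j) 0 0)) 1
  ~> fun (k : Type0) => Vec (Eq Nat 0 ((fun (q : Nat) => fun (e : Nat) => elimNat (fun (s : Nat) => Nat) q (fun (α : Nat) => fun (j : Nat) => succ j) e) 0 0)) 1
  ~> fun (k : Type0) => Vec (Eq Nat 0 ((fun (q : Nat) => elimNat (fun (e : Nat) => Nat) 0 (fun (s : Nat) => fun (α : Nat) => succ α) q) 0)) 1
  ~> fun (k : Type0) => Vec (Eq Nat 0 (elimNat (fun (q : Nat) => Nat) 0 (fun (e : Nat) => fun (s : Nat) => succ s) 0)) 1
  ~> fun (k : Type0) => Vec (Eq Nat 0 0) 1
the term's type:
  forall (k : Type0), Type0


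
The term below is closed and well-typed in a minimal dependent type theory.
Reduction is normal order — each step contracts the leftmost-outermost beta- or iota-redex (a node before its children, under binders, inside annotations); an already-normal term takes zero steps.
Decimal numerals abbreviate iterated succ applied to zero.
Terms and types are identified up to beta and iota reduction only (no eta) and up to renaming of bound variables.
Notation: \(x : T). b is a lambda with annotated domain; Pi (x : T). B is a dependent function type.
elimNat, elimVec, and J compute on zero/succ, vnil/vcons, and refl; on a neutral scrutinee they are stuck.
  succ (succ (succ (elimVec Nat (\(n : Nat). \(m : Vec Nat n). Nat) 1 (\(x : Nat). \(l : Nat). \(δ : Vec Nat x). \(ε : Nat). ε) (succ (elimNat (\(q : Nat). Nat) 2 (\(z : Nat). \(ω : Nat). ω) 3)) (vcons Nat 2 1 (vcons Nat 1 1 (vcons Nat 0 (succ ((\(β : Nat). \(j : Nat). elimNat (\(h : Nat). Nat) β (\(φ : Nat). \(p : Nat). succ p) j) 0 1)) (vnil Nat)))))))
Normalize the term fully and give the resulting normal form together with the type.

resulting normal form:
  4
the term's type:
  Nat
observation: 16 normal-order steps normalize the term, beginning with an elimVec iota-redex.


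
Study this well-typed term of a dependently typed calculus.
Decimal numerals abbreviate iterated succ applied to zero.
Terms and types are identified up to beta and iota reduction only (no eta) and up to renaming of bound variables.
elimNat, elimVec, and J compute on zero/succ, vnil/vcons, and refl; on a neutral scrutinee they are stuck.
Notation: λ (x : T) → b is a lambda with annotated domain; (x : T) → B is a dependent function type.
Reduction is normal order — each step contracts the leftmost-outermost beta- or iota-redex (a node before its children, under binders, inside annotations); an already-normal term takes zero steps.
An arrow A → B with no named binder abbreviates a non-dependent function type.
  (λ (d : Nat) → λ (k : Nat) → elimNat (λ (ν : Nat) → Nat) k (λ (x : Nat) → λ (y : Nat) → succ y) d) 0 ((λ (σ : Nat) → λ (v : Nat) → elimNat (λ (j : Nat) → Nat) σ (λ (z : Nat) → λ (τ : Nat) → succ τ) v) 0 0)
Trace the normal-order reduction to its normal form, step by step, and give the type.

normal-order reduction:
  (λ (d : Nat) → λ (k : Nat) → elimNat (λ (ν : Nat) → Nat) k (λ (x : Nat) → λ (y : Nat) → succ y) d) 0 ((λ (σ : Nat) → λ (v : Nat) → elimNat (λ (j : Nat) → Nat) σ (λ (z : Nat) → λ (τ : Nat) → succ τ) v) 0 0)
  ~> (λ (d : Nat) → elimNat (λ (k : Nat) → Nat) d (λ (ν : Nat) → λ (x : Nat) → succ x) 0) ((λ (y : Nat) → λ (σ : Nat) → elimNat (λ (v : Nat) → Nat) y (λ (j : Nat) → λ (z : Nat) → succ z) σ) 0 0)
  ~> elimNat (λ (d : Nat) → Nat) ((λ (k : Nat) → λ (ν : Nat) → elimNat (λ (x : Nat) → Nat) k (λ (y : Nat) → λ (σ : Nat) → succ σ) ν) 0 0) (λ (v : Nat) → λ (j : Nat) → succ j) 0
  ~> (λ (d : Nat) → λ (k : Nat) → elimNat (λ (ν : Nat) → Nat) d (λ (x : Nat) → λ (y : Nat) → succ y) k) 0 0
  ~> (λ (d : Nat) → elimNat (λ (k : Nat) → Nat) 0 (λ (ν : Nat) → λ (x : Nat) → succ x) d) 0
  ~> elimNat (λ (d : Nat) → Nat) 0 (λ (k : Nat) → λ (ν : Nat) → succ ν) 0
  ~> 0
type:
  Nat


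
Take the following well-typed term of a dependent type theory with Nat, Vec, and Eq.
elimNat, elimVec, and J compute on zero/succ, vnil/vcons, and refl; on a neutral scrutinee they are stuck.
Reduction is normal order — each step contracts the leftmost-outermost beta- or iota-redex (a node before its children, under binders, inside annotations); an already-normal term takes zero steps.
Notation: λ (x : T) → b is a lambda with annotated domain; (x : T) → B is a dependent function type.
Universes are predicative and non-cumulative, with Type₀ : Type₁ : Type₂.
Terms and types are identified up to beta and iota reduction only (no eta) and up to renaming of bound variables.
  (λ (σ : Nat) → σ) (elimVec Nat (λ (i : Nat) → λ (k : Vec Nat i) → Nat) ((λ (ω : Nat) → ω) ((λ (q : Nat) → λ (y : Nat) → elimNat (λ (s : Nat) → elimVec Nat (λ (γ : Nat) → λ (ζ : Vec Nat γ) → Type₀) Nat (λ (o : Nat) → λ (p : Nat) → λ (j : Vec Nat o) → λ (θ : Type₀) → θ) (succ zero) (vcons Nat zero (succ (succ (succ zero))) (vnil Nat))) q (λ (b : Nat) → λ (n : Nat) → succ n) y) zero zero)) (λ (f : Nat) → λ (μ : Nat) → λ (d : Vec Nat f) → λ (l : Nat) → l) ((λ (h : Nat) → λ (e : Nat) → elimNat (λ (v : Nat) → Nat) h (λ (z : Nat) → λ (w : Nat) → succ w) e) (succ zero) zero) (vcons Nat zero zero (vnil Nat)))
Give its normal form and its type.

reduced normal form:
  zero
type:
  Nat


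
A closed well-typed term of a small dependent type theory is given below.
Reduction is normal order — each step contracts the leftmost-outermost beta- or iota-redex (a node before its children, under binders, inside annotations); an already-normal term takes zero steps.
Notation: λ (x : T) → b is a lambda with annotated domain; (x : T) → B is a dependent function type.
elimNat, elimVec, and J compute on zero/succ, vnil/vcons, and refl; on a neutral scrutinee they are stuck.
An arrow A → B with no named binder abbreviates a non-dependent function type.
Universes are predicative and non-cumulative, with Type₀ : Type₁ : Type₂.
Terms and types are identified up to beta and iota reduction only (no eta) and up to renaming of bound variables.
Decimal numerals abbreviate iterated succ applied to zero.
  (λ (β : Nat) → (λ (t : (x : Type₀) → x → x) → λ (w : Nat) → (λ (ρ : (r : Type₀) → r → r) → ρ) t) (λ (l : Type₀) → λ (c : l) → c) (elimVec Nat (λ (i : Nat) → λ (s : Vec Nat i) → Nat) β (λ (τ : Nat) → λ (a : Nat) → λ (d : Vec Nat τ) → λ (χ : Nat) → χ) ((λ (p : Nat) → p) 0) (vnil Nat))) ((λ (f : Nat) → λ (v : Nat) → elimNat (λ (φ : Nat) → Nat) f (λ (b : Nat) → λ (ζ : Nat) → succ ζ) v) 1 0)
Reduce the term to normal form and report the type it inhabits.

reduced normal form:
  λ (β : Type₀) → λ (t : β) → t
type:
  (β : Type₀) → β → β
observation: reduction starts at a beta-redex, and 4 normal-order steps reach the normal form.


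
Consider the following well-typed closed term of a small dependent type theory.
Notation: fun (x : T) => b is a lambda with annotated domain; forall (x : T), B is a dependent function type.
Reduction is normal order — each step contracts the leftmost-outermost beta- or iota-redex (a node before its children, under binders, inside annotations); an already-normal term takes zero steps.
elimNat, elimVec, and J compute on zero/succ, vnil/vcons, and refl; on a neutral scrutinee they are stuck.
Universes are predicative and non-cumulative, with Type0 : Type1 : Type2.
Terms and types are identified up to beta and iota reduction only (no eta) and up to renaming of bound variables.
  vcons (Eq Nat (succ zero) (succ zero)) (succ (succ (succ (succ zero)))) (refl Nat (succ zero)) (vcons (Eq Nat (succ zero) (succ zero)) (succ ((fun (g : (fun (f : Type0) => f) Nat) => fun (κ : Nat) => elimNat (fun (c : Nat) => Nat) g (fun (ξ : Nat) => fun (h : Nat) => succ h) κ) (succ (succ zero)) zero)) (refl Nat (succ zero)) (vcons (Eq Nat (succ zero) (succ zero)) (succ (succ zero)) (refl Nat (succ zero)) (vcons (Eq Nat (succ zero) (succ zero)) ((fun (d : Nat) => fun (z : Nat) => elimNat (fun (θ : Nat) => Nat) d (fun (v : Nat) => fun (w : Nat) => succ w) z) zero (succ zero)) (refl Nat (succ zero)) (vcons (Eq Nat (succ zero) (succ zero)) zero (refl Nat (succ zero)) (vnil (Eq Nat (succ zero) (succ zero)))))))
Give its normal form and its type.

normal form:
  vcons (Eq Nat (succ zero) (succ zero)) (succ (succ (succ (succ zero)))) (refl Nat (succ zero)) (vcons (Eq Nat (succ zero) (succ zero)) (succ (succ (succ zero))) (refl Nat (succ zero)) (vcons (Eq Nat (succ zero) (succ zero)) (succ (succ zero)) (refl Nat (succ zero)) (vcons (Eq Nat (succ zero) (succ zero)) (succ zero) (refl Nat (succ zero)) (vcons (Eq Nat (succ zero) (succ zero)) zero (refl Nat (succ zero)) (vnil (Eq Nat (succ zero) (succ zero)))))))
the term's type:
  Vec (Eq Nat (succ zero) (succ zero)) (succ (succ (succ (succ (succ zero)))))


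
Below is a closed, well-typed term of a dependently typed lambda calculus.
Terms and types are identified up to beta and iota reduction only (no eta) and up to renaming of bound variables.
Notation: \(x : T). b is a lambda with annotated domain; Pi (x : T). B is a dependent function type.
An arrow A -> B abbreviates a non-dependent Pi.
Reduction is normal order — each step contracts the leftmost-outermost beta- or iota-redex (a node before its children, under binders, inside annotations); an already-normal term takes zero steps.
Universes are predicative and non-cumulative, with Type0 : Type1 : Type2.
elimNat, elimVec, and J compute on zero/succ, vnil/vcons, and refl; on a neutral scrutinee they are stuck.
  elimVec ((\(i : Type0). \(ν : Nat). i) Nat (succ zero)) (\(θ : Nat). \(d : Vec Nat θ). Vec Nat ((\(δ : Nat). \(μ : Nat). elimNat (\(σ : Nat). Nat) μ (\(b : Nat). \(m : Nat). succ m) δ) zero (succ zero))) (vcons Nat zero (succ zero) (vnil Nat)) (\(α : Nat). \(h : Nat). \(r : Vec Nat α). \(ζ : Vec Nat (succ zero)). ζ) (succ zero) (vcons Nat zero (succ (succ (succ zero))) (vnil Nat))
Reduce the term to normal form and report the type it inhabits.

reduced normal form:
  vcons Nat zero (succ zero) (vnil Nat)
type:
  Vec Nat (succ zero)


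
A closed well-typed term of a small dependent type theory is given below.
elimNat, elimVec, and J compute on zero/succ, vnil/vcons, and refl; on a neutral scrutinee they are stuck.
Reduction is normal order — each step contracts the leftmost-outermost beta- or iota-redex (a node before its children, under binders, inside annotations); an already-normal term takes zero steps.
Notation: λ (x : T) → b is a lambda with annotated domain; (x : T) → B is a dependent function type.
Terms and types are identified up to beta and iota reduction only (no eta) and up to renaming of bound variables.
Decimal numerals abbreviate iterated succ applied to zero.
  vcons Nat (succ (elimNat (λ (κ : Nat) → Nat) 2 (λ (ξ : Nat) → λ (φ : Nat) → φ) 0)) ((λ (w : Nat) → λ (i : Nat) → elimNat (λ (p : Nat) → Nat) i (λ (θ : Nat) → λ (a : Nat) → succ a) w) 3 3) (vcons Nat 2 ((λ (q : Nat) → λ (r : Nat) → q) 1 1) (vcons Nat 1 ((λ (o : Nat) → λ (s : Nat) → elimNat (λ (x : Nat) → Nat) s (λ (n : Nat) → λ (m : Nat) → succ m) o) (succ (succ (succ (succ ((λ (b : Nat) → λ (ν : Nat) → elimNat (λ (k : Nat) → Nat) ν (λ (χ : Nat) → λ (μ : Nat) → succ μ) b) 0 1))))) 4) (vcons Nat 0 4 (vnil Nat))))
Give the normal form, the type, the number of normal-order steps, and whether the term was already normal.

normal form:
  vcons Nat 3 6 (vcons Nat 2 1 (vcons Nat 1 9 (vcons Nat 0 4 (vnil Nat))))
the term's type:
  Vec Nat 4
normal-order step count: 36
term was already normal: no
first redex: an elimNat iota-redex


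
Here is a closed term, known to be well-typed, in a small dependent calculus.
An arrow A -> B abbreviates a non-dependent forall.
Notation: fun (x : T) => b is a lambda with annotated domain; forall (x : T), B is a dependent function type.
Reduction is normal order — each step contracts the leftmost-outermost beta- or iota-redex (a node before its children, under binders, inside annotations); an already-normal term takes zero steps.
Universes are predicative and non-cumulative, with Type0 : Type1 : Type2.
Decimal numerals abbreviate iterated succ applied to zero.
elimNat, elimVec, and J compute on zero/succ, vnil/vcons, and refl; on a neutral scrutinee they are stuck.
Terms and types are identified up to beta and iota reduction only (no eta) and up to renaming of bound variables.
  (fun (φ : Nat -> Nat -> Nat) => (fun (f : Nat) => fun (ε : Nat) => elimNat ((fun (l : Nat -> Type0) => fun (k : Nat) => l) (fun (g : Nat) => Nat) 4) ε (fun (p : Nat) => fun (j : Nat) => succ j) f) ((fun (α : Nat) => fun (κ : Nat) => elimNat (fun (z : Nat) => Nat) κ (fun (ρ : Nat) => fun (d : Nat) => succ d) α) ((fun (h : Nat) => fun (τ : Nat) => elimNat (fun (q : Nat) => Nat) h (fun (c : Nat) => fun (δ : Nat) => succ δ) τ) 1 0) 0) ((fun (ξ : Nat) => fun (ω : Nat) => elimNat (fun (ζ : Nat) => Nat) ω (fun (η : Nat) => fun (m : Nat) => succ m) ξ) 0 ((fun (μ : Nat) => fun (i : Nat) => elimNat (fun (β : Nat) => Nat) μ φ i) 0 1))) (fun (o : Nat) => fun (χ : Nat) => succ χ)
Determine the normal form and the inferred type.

resulting normal form:
  2
type:
  Nat


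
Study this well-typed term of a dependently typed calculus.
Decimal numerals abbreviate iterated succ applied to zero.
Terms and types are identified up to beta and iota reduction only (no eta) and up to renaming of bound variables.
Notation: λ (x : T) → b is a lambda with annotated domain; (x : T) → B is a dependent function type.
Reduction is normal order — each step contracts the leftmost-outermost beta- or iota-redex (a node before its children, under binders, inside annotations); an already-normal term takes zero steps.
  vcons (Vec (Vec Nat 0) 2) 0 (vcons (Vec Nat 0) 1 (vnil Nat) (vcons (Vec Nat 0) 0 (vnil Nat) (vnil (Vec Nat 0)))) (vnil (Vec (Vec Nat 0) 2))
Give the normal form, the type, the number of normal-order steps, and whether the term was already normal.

normal form:
  vcons (Vec (Vec Nat 0) 2) 0 (vcons (Vec Nat 0) 1 (vnil Nat) (vcons (Vec Nat 0) 0 (vnil Nat) (vnil (Vec Nat 0)))) (vnil (Vec (Vec Nat 0) 2))
inferred type:
  Vec (Vec (Vec Nat 0) 2) 1
steps to reach normal form (normal order): 0
started in normal form: yes


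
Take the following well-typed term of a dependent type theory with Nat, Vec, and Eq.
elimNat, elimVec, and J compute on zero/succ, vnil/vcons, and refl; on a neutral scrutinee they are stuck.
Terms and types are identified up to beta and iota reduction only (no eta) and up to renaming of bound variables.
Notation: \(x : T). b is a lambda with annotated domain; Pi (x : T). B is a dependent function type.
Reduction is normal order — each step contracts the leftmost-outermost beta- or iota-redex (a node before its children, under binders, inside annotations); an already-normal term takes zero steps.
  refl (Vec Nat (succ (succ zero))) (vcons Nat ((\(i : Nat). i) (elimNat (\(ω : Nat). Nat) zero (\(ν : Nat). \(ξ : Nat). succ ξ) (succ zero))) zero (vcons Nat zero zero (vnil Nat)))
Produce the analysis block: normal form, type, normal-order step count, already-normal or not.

normal form:
  refl (Vec Nat (succ (succ zero))) (vcons Nat (succ zero) zero (vcons Nat zero zero (vnil Nat)))
type:
  Eq (Vec Nat (succ (succ zero))) (vcons Nat (succ zero) zero (vcons Nat zero zero (vnil Nat))) (vcons Nat (succ zero) zero (vcons Nat zero zero (vnil Nat)))
reduction steps (normal order): 5
already normal: no
first contracted redex: a beta-redex


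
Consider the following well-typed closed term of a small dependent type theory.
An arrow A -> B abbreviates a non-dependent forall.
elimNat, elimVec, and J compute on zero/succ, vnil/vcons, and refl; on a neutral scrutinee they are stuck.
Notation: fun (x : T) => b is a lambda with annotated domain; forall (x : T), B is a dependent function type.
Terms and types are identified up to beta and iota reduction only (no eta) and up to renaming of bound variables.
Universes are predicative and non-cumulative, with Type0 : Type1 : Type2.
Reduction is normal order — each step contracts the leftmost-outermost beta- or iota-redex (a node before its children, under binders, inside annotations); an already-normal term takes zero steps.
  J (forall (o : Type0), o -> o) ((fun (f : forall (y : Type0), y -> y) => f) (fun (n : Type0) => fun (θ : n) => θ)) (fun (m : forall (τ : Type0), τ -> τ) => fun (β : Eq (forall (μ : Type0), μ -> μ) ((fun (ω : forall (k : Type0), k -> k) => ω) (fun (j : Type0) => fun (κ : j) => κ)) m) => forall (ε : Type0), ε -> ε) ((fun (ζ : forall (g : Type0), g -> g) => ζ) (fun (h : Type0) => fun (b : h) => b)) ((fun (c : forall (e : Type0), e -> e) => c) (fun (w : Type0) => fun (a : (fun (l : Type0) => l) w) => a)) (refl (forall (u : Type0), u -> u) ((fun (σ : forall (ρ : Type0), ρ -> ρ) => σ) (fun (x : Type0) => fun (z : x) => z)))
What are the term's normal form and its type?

normal form:
  fun (o : Type0) => fun (f : o) => f
type:
  forall (o : Type0), o -> o
observation: the leftmost-outermost redex is a J iota-redex, and normalization takes 2 steps.


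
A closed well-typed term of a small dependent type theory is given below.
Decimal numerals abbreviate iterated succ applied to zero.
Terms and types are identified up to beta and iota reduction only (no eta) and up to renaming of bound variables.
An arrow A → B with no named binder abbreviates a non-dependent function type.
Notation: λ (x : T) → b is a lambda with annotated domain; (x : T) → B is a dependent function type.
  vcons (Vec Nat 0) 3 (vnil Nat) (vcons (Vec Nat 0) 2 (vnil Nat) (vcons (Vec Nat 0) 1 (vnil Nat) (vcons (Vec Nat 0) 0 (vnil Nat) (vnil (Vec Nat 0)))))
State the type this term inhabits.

inferred type:
  Vec (Vec Nat 0) 4


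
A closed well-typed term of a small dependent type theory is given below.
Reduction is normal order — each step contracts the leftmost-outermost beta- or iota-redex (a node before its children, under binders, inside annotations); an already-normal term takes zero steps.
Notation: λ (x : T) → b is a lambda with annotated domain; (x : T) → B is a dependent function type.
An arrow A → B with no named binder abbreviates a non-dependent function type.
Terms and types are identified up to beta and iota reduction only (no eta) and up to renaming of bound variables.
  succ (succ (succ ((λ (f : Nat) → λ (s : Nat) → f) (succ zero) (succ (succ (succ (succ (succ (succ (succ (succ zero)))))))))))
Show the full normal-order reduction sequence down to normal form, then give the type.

normal-order reduction:
  succ (succ (succ ((λ (f : Nat) → λ (s : Nat) → f) (succ zero) (succ (succ (succ (succ (succ (succ (succ (succ zero)))))))))))
  ~> succ (succ (succ ((λ (f : Nat) → succ zero) (succ (succ (succ (succ (succ (succ (succ (succ zero)))))))))))
  ~> succ (succ (succ (succ zero)))
type:
  Nat


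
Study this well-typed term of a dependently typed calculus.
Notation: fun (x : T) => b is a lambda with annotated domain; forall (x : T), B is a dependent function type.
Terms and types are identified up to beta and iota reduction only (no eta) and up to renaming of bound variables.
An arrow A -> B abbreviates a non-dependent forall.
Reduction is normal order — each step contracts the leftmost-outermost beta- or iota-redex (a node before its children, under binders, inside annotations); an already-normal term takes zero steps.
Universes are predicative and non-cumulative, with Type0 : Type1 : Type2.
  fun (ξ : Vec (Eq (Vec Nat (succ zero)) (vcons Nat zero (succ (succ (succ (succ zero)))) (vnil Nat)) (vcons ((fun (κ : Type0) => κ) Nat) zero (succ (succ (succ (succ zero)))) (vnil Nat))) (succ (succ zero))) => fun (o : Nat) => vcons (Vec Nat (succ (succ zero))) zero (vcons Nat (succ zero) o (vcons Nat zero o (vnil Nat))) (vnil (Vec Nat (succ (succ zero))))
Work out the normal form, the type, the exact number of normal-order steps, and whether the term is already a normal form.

resulting normal form:
  fun (ξ : Vec (Eq (Vec Nat (succ zero)) (vcons Nat zero (succ (succ (succ (succ zero)))) (vnil Nat)) (vcons Nat zero (succ (succ (succ (succ zero)))) (vnil Nat))) (succ (succ zero))) => fun (κ : Nat) => vcons (Vec Nat (succ (succ zero))) zero (vcons Nat (succ zero) κ (vcons Nat zero κ (vnil Nat))) (vnil (Vec Nat (succ (succ zero))))
the term's type:
  Vec (Eq (Vec Nat (succ zero)) (vcons Nat zero (succ (succ (succ (succ zero)))) (vnil Nat)) (vcons Nat zero (succ (succ (succ (succ zero)))) (vnil Nat))) (succ (succ zero)) -> Nat -> Vec (Vec Nat (succ (succ zero))) (succ zero)
steps to reach normal form (normal order): 1
term was already normal: no
first contracted redex: a beta-redex


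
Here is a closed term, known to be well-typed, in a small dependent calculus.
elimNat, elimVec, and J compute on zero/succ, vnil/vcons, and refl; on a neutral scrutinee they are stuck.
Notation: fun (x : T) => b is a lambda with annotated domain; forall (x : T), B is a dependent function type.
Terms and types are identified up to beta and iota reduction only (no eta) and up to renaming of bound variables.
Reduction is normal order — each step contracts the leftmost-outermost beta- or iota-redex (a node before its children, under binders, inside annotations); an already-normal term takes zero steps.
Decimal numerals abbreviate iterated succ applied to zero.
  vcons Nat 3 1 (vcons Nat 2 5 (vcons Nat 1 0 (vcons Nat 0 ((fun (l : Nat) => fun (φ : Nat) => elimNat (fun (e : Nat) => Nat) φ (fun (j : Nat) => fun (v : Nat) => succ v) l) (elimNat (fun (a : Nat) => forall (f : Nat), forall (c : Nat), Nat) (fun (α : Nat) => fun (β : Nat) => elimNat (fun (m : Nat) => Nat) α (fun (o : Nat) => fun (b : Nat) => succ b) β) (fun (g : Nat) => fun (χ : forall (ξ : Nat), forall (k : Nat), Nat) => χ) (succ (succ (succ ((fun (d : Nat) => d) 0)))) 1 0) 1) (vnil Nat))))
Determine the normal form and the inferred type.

resulting normal form:
  vcons Nat 3 1 (vcons Nat 2 5 (vcons Nat 1 0 (vcons Nat 0 2 (vnil Nat))))
type:
  Vec Nat 4


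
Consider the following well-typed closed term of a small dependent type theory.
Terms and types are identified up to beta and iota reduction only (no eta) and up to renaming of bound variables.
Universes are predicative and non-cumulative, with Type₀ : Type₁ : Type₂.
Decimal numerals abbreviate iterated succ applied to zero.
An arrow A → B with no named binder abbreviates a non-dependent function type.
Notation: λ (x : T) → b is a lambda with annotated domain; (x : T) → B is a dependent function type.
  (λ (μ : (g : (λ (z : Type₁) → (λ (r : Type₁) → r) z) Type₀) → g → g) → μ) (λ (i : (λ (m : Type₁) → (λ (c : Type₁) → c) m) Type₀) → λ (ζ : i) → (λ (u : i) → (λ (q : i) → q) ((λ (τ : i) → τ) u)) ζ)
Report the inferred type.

the term's type:
  (μ : Type₀) → μ → μ


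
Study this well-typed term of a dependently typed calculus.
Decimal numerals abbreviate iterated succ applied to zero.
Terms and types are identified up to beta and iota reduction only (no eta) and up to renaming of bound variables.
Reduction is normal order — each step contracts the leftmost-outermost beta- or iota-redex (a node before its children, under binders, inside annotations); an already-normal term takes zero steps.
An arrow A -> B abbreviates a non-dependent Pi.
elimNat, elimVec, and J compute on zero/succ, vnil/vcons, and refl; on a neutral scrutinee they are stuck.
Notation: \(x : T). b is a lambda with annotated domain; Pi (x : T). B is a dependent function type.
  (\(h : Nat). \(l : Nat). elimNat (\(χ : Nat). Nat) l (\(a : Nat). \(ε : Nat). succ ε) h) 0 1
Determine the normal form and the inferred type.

normal form:
  1
inferred type:
  Nat
observation: 3 normal-order steps separate the term from its normal form.


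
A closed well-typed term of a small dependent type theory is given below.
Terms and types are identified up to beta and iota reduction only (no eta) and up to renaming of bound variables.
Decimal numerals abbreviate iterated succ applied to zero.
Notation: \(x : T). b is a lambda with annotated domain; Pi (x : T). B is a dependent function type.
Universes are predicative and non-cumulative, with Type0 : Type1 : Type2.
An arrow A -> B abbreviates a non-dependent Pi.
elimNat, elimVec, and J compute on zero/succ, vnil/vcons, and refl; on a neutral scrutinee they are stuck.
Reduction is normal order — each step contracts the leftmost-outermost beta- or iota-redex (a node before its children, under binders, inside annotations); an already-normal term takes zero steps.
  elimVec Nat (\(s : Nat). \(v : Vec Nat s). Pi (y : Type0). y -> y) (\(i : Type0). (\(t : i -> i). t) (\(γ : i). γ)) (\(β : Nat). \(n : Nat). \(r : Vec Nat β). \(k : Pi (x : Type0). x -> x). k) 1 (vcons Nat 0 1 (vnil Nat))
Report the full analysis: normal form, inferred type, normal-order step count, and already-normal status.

normal form:
  \(s : Type0). \(v : s). v
the term's type:
  Pi (s : Type0). s -> s
normal-order step count: 7
term was already normal: no
first redex: an elimVec iota-redex


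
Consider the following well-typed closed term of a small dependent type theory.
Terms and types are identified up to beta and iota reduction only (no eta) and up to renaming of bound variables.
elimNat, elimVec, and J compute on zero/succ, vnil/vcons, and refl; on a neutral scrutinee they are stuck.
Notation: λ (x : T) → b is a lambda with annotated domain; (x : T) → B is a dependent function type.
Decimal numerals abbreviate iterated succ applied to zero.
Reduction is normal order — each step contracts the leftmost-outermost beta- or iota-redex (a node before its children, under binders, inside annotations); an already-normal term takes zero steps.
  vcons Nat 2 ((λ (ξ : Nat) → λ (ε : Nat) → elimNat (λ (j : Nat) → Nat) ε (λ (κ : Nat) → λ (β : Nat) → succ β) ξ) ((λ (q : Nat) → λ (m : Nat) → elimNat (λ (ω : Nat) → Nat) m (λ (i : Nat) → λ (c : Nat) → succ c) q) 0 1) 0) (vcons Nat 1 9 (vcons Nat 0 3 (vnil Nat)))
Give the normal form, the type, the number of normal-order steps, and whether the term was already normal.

normal form:
  vcons Nat 2 1 (vcons Nat 1 9 (vcons Nat 0 3 (vnil Nat)))
inferred type:
  Vec Nat 3
steps to reach normal form (normal order): 9
started in normal form: no
first redex: a beta-redex


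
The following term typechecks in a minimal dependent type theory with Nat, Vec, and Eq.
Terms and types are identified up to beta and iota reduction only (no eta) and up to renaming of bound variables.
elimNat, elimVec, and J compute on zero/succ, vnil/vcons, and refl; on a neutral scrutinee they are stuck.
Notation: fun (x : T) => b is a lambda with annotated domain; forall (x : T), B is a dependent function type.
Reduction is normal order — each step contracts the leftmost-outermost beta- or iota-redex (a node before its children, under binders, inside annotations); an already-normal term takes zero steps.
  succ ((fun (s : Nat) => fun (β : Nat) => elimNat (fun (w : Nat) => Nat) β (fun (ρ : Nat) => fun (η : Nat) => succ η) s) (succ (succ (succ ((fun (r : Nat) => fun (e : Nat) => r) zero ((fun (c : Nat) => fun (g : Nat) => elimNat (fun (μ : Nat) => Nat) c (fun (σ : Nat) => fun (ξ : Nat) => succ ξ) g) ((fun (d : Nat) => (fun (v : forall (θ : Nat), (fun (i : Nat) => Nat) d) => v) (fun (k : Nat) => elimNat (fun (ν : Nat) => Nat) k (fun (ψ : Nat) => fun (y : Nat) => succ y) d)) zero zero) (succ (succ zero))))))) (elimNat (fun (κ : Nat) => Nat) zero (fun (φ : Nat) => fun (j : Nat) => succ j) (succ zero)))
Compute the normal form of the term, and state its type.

normal form:
  succ (succ (succ (succ (succ zero))))
inferred type:
  Nat


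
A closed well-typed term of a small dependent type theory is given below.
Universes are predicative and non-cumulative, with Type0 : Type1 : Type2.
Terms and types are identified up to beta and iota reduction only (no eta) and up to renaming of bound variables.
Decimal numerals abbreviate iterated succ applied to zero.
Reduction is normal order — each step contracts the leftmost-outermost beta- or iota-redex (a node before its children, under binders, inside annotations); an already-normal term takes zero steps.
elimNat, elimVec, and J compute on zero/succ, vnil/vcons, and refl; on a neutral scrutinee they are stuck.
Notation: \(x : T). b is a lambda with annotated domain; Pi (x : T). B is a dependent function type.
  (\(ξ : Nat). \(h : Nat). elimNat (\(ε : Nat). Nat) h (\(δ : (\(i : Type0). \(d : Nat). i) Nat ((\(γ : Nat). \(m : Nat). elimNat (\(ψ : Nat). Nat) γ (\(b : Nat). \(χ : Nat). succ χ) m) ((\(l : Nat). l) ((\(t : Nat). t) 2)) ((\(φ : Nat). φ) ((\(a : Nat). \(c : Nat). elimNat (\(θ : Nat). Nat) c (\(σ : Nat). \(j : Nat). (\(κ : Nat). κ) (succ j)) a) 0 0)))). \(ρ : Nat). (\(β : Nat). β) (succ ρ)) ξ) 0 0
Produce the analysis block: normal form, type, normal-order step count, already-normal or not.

resulting normal form:
  0
type:
  Nat
reduction steps (normal order): 3
term was already normal: no
first redex: a beta-redex


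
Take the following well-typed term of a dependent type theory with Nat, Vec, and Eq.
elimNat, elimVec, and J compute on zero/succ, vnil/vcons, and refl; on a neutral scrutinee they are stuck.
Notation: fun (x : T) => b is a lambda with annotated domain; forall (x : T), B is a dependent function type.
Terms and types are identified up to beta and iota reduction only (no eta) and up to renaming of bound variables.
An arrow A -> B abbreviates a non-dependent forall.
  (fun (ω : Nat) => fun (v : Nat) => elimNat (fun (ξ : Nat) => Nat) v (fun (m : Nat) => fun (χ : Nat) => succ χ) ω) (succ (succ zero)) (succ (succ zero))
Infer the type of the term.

inferred type:
  Nat


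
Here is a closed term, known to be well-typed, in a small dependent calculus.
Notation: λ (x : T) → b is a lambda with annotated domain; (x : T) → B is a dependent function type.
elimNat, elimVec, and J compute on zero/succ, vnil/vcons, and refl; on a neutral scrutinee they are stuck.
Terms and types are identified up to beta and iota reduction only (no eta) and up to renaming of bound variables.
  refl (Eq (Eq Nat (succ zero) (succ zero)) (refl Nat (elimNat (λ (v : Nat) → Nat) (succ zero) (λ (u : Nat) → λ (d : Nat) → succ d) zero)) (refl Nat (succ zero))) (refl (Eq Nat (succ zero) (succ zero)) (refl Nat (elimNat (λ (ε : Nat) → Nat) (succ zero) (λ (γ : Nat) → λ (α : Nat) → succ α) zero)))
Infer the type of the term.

type:
  Eq (Eq (Eq Nat (succ zero) (succ zero)) (refl Nat (succ zero)) (refl Nat (succ zero))) (refl (Eq Nat (succ zero) (succ zero)) (refl Nat (succ zero))) (refl (Eq Nat (succ zero) (succ zero)) (refl Nat (succ zero)))


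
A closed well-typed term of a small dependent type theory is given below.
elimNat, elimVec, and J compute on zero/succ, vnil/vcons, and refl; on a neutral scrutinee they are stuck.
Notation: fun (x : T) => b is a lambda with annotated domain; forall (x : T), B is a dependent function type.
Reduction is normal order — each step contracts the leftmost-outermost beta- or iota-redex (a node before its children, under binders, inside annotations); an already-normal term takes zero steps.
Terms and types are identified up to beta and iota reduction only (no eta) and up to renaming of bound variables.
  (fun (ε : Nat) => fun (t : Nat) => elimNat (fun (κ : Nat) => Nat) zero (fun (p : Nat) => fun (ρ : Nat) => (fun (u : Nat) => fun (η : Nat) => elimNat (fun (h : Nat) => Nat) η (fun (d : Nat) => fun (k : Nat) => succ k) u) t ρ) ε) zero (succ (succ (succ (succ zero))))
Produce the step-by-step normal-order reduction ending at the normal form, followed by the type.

reduction (normal order):
  (fun (ε : Nat) => fun (t : Nat) => elimNat (fun (κ : Nat) => Nat) zero (fun (p : Nat) => fun (ρ : Nat) => (fun (u : Nat) => fun (η : Nat) => elimNat (fun (h : Nat) => Nat) η (fun (d : Nat) => fun (k : Nat) => succ k) u) t ρ) ε) zero (succ (succ (succ (succ zero))))
  ~> (fun (ε : Nat) => elimNat (fun (t : Nat) => Nat) zero (fun (κ : Nat) => fun (p : Nat) => (fun (ρ : Nat) => fun (u : Nat) => elimNat (fun (η : Nat) => Nat) u (fun (h : Nat) => fun (d : Nat) => succ d) ρ) ε p) zero) (succ (succ (succ (succ zero))))
  ~> elimNat (fun (ε : Nat) => Nat) zero (fun (t : Nat) => fun (κ : Nat) => (fun (p : Nat) => fun (ρ : Nat) => elimNat (fun (u : Nat) => Nat) ρ (fun (η : Nat) => fun (h : Nat) => succ h) p) (succ (succ (succ (succ zero)))) κ) zero
  ~> zero
inferred type:
  Nat


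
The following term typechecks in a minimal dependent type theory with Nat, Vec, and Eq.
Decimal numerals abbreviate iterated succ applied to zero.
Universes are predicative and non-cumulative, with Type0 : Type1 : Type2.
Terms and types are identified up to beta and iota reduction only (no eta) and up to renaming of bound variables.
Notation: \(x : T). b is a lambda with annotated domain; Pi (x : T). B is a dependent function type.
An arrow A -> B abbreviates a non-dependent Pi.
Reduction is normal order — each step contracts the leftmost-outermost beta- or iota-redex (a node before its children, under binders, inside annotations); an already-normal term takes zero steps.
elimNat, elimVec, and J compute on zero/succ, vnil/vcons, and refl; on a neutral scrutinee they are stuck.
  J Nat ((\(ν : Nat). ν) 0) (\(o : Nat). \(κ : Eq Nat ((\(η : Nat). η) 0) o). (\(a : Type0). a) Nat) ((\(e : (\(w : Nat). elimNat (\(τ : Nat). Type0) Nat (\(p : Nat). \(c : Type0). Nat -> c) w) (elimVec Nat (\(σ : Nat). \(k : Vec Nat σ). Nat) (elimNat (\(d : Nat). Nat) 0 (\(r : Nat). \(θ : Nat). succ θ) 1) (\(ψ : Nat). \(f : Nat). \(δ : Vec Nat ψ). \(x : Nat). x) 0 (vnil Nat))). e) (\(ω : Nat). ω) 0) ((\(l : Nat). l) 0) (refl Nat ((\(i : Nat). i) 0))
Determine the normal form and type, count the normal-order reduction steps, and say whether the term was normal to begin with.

normal form:
  0
inferred type:
  Nat
reduction steps (normal order): 3
started in normal form: no
first redex: a J iota-redex
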